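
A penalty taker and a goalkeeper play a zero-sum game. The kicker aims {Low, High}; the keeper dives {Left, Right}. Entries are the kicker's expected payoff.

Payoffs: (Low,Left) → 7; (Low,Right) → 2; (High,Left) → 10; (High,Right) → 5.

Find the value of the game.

5

Row minima: Low → 2, High → 5; maximin = 5.
Column maxima: Left → 10, Right → 5; minimax = 5.
Since maximin = minimax = 5, there is a saddle point and the value is 5.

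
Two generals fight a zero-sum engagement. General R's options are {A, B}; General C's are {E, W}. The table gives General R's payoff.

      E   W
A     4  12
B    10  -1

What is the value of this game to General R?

Row minima: A → 4, B → -1; maximin = 4.
Column maxima: E → 10, W → 12; minimax = 10.
4 ≠ 10, so there is no saddle point; optimal play is mixed.
Let General R play A with probability p. Expected payoff against E: 4p + 10(1−p) = −6p + 10; against W: 12p + (-1)(1−p) = 13p − 1.
Setting these equal: −6p + 10 = 13p − 1 ⇒ −19p = -11 ⇒ p = 11/19, and the value is (-6)·(11/19) + 10 = 124/19.
For General C: with q = P(E), equating A's and B's payoffs gives −8q + 12 = 11q − 1 ⇒ q = 13/19.

124/19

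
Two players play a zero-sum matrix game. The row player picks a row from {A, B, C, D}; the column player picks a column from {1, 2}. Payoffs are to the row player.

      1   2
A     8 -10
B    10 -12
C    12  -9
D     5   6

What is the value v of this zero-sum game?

Row minima: A → -10, B → -12, C → -9, D → 5; maximin = 5.
Column maxima: 1 → 12, 2 → 6; minimax = 6.
5 ≠ 6, so there is no saddle point; optimal play is mixed.
A is strictly dominated by C, so the row player never plays it.
B is strictly dominated by C, so the row player never plays it.
On the remaining 2×2 (C, D vs 1, 2):
Let the row player play C with probability p. Expected payoff against 1: 12p + 5(1−p) = 7p + 5; against 2: (-9)p + 6(1−p) = −15p + 6.
Setting these equal: 7p + 5 = −15p + 6 ⇒ 22p = 1 ⇒ p = 1/22, and the value is (7)·(1/22) + 5 = 117/22.
For the column player: with q = P(1), equating C's and D's payoffs gives 21q − 9 = −q + 6 ⇒ q = 15/22.

117/22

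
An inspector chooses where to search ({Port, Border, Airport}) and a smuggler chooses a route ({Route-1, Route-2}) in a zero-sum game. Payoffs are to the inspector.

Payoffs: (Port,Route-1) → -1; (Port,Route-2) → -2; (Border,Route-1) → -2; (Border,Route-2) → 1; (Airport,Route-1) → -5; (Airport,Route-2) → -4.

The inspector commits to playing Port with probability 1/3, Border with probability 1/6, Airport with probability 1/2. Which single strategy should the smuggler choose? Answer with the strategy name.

Route-1

If the smuggler plays Route-1, the inspector's expected payoff is (1/3)·(-1) + (1/6)·(-2) + (1/2)·(-5) = -19/6.
If the smuggler plays Route-2, the inspector's expected payoff is (1/3)·(-2) + (1/6)·1 + (1/2)·(-4) = -5/2.
The smuggler minimizes the inspector's payoff; the smallest is -19/6, so the best response is Route-1.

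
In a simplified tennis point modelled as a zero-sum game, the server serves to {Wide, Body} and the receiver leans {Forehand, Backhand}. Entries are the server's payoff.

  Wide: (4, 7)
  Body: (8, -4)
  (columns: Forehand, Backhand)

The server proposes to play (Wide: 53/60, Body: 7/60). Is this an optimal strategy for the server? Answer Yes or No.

Against Forehand this mix gives (53/60)·4 + (7/60)·8 = 67/15.
Against Backhand this mix gives (53/60)·7 + (7/60)·(-4) = 343/60.
The receiver will play Forehand, holding the server to 67/15. Shifting weight toward the row that does better against Forehand would raise this floor (the equalizing mix achieves 24/5 against both Forehand and Backhand), so the proposed strategy is not optimal.

No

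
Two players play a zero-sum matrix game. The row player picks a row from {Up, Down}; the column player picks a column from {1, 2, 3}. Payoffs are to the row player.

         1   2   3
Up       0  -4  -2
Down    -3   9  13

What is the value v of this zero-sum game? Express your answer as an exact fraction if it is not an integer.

-3/4

Row minima: Up → -4, Down → -3; maximin = -3.
Column maxima: 1 → 0, 2 → 9, 3 → 13; minimax = 0.
-3 ≠ 0, so there is no saddle point; optimal play is mixed.
3 is strictly dominated by 2 (it gives the row player strictly more in every row), so the column player never plays it.
On the remaining 2×2 (Up, Down vs 1, 2):
Let the row player play Up with probability p. Expected payoff against 1: 0p + (-3)(1−p) = 3p − 3; against 2: (-4)p + 9(1−p) = −13p + 9.
Setting these equal: 3p − 3 = −13p + 9 ⇒ 16p = 12 ⇒ p = 3/4, and the value is (3)·(3/4) − 3 = -3/4.
For the column player: with q = P(1), equating Up's and Down's payoffs gives 4q − 4 = −12q + 9 ⇒ q = 13/16.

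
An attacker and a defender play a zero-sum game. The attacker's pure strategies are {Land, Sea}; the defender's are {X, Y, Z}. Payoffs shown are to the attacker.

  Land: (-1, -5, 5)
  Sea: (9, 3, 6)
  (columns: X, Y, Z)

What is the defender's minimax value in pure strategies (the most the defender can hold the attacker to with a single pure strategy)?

Column maxima: X → 9, Y → 3, Z → 6.
The smallest of these is 3.

3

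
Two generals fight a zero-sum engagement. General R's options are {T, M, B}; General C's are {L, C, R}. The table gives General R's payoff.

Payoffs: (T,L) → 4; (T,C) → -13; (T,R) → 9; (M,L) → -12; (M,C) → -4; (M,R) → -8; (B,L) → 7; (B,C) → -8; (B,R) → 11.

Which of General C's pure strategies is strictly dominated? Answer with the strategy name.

L holds General R's payoff strictly below R in every row: 4 < 9, -12 < -8, 7 < 11.
So R is strictly dominated for General C.

R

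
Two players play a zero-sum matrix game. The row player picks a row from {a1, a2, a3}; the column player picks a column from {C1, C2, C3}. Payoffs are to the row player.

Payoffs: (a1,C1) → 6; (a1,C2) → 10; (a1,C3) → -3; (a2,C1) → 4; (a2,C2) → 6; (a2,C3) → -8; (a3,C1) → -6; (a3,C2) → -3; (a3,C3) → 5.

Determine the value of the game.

Row minima: a1 → -3, a2 → -8, a3 → -6; maximin = -3.
Column maxima: C1 → 6, C2 → 10, C3 → 5; minimax = 5.
-3 ≠ 5, so there is no saddle point; optimal play is mixed.
a2 is strictly dominated by a1, so the row player never plays it.
C2 is strictly dominated by C1 (it gives the row player strictly more in every row), so the column player never plays it.
On the remaining 2×2 (a1, a3 vs C1, C3):
Let the row player play a1 with probability p. Expected payoff against C1: 6p + (-6)(1−p) = 12p − 6; against C3: (-3)p + 5(1−p) = −8p + 5.
Setting these equal: 12p − 6 = −8p + 5 ⇒ 20p = 11 ⇒ p = 11/20, and the value is (12)·(11/20) − 6 = 3/5.
For the column player: with q = P(C1), equating a1's and a3's payoffs gives 9q − 3 = −11q + 5 ⇒ q = 2/5.

3/5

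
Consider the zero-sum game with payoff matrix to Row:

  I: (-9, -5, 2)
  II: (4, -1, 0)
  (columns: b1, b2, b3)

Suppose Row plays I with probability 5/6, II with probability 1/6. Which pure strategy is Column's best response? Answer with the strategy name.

b1

If Column plays b1, Row's expected payoff is (5/6)·(-9) + (1/6)·4 = -41/6.
If Column plays b2, Row's expected payoff is (5/6)·(-5) + (1/6)·(-1) = -13/3.
If Column plays b3, Row's expected payoff is (5/6)·2 + (1/6)·0 = 5/3.
Column minimizes Row's payoff; the smallest is -41/6, so the best response is b1.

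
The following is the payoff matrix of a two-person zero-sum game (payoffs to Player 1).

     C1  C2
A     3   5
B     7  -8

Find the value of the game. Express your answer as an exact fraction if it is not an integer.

Row minima: A → 3, B → -8; maximin = 3.
Column maxima: C1 → 7, C2 → 5; minimax = 5.
3 ≠ 5, so there is no saddle point; optimal play is mixed.
Let Player 1 play A with probability p. Expected payoff against C1: 3p + 7(1−p) = −4p + 7; against C2: 5p + (-8)(1−p) = 13p − 8.
Setting these equal: −4p + 7 = 13p − 8 ⇒ −17p = -15 ⇒ p = 15/17, and the value is (-4)·(15/17) + 7 = 59/17.
For Player 2: with q = P(C1), equating A's and B's payoffs gives −2q + 5 = 15q − 8 ⇒ q = 13/17.

59/17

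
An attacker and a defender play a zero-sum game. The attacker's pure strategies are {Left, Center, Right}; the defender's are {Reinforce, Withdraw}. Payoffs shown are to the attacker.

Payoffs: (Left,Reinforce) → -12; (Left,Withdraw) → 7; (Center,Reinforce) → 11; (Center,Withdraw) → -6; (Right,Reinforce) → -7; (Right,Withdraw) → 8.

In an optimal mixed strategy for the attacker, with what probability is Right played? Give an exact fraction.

17/32

Row minima: Left → -12, Center → -6, Right → -7; maximin = -6.
Column maxima: Reinforce → 11, Withdraw → 8; minimax = 8.
-6 ≠ 8, so there is no saddle point; optimal play is mixed.
Left is strictly dominated by Right, so the attacker never plays it.
On the remaining 2×2 (Center, Right vs Reinforce, Withdraw):
Let the attacker play Center with probability p. Expected payoff against Reinforce: 11p + (-7)(1−p) = 18p − 7; against Withdraw: (-6)p + 8(1−p) = −14p + 8.
Setting these equal: 18p − 7 = −14p + 8 ⇒ 32p = 15 ⇒ p = 15/32, and the value is (18)·(15/32) − 7 = 23/16.
For the defender: with q = P(Reinforce), equating Center's and Right's payoffs gives 17q − 6 = −15q + 8 ⇒ q = 7/16.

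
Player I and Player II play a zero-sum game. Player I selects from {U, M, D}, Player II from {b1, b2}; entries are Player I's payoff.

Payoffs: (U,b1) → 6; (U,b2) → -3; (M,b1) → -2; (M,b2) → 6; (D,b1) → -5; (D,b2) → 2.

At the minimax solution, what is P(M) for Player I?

Row minima: U → -3, M → -2, D → -5; maximin = -2.
Column maxima: b1 → 6, b2 → 6; minimax = 6.
-2 ≠ 6, so there is no saddle point; optimal play is mixed.
D is strictly dominated by M, so Player I never plays it.
On the remaining 2×2 (U, M vs b1, b2):
Let Player I play U with probability p. Expected payoff against b1: 6p + (-2)(1−p) = 8p − 2; against b2: (-3)p + 6(1−p) = −9p + 6.
Setting these equal: 8p − 2 = −9p + 6 ⇒ 17p = 8 ⇒ p = 8/17, and the value is (8)·(8/17) − 2 = 30/17.
For Player II: with q = P(b1), equating U's and M's payoffs gives 9q − 3 = −8q + 6 ⇒ q = 9/17.

9/17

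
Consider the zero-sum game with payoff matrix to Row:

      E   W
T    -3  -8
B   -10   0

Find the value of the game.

Row minima: T → -8, B → -10; maximin = -8.
Column maxima: E → -3, W → 0; minimax = -3.
-8 ≠ -3, so there is no saddle point; optimal play is mixed.
Let Row play T with probability p. Expected payoff against E: (-3)p + (-10)(1−p) = 7p − 10; against W: (-8)p + 0(1−p) = −8p.
Setting these equal: 7p − 10 = −8p ⇒ 15p = 10 ⇒ p = 2/3, and the value is (7)·(2/3) − 10 = -16/3.
For Column: with q = P(E), equating T's and B's payoffs gives 5q − 8 = −10q ⇒ q = 8/15.

-16/3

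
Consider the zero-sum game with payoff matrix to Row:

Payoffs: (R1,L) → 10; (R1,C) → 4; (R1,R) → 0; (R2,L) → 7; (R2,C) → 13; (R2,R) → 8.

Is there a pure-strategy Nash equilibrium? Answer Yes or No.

No

Row minima: R1 → 0, R2 → 7; maximin = 7.
Column maxima: L → 10, C → 13, R → 8; minimax = 8.
7 ≠ 8, so no pure-strategy equilibrium exists.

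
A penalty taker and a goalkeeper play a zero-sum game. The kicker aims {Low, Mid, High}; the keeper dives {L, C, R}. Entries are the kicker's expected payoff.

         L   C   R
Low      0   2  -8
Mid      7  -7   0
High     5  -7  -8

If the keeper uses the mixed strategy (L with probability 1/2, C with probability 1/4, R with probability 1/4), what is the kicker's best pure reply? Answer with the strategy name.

Expected payoff of Low: (1/2)·0 + (1/4)·2 + (1/4)·(-8) = -3/2.
Expected payoff of Mid: (1/2)·7 + (1/4)·(-7) + (1/4)·0 = 7/4.
Expected payoff of High: (1/2)·5 + (1/4)·(-7) + (1/4)·(-8) = -5/4.
The largest is 7/4, so the kicker's best response is Mid.

Mid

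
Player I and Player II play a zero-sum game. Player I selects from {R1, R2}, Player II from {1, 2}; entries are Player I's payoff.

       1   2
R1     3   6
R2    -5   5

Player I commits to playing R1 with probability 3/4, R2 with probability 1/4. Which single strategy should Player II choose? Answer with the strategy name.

If Player II plays 1, Player I's expected payoff is (3/4)·3 + (1/4)·(-5) = 1.
If Player II plays 2, Player I's expected payoff is (3/4)·6 + (1/4)·5 = 23/4.
Player II minimizes Player I's payoff; the smallest is 1, so the best response is 1.

1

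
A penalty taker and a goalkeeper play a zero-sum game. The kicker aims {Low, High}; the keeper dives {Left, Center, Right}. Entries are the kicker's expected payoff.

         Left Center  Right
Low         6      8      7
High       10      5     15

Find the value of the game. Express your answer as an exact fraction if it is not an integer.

50/7

Row minima: Low → 6, High → 5; maximin = 6.
Column maxima: Left → 10, Center → 8, Right → 15; minimax = 8.
6 ≠ 8, so there is no saddle point; optimal play is mixed.
Right is strictly dominated by Left (it gives the kicker strictly more in every row), so the keeper never plays it.
On the remaining 2×2 (Low, High vs Left, Center):
Let the kicker play Low with probability p. Expected payoff against Left: 6p + 10(1−p) = −4p + 10; against Center: 8p + 5(1−p) = 3p + 5.
Setting these equal: −4p + 10 = 3p + 5 ⇒ −7p = -5 ⇒ p = 5/7, and the value is (-4)·(5/7) + 10 = 50/7.
For the keeper: with q = P(Left), equating Low's and High's payoffs gives −2q + 8 = 5q + 5 ⇒ q = 3/7.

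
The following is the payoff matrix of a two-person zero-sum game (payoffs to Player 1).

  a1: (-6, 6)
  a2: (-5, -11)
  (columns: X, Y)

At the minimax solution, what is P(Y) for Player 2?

1/18

Row minima: a1 → -6, a2 → -11; maximin = -6.
Column maxima: X → -5, Y → 6; minimax = -5.
-6 ≠ -5, so there is no saddle point; optimal play is mixed.
Let Player 1 play a1 with probability p. Expected payoff against X: (-6)p + (-5)(1−p) = −p − 5; against Y: 6p + (-11)(1−p) = 17p − 11.
Setting these equal: −p − 5 = 17p − 11 ⇒ −18p = -6 ⇒ p = 1/3, and the value is (-1)·(1/3) − 5 = -16/3.
For Player 2: with q = P(X), equating a1's and a2's payoffs gives −12q + 6 = 6q − 11 ⇒ q = 17/18.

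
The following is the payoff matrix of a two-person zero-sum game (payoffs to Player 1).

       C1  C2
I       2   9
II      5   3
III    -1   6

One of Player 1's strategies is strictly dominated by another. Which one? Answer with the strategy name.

I gives a strictly higher payoff than III against every column: 2 > -1, 9 > 6.
So III is strictly dominated and Player 1 never plays it.

III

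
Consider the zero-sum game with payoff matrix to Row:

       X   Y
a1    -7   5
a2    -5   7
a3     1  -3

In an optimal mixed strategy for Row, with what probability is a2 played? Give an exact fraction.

1/4

Row minima: a1 → -7, a2 → -5, a3 → -3; maximin = -3.
Column maxima: X → 1, Y → 7; minimax = 1.
-3 ≠ 1, so there is no saddle point; optimal play is mixed.
a1 is strictly dominated by a2, so Row never plays it.
On the remaining 2×2 (a2, a3 vs X, Y):
Let Row play a2 with probability p. Expected payoff against X: (-5)p + 1(1−p) = −6p + 1; against Y: 7p + (-3)(1−p) = 10p − 3.
Setting these equal: −6p + 1 = 10p − 3 ⇒ −16p = -4 ⇒ p = 1/4, and the value is (-6)·(1/4) + 1 = -1/2.
For Column: with q = P(X), equating a2's and a3's payoffs gives −12q + 7 = 4q − 3 ⇒ q = 5/8.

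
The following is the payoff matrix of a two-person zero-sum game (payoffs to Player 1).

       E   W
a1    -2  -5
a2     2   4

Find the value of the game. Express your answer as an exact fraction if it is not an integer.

Row minima: a1 → -5, a2 → 2; maximin = 2.
Column maxima: E → 2, W → 4; minimax = 2.
Since maximin = minimax = 2, there is a saddle point and the value is 2.

2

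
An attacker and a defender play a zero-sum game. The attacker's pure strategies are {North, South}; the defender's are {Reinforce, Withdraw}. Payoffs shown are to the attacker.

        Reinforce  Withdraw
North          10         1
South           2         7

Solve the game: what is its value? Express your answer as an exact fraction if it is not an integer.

Row minima: North → 1, South → 2; maximin = 2.
Column maxima: Reinforce → 10, Withdraw → 7; minimax = 7.
2 ≠ 7, so there is no saddle point; optimal play is mixed.
Let the attacker play North with probability p. Expected payoff against Reinforce: 10p + 2(1−p) = 8p + 2; against Withdraw: 1p + 7(1−p) = −6p + 7.
Setting these equal: 8p + 2 = −6p + 7 ⇒ 14p = 5 ⇒ p = 5/14, and the value is (8)·(5/14) + 2 = 34/7.
For the defender: with q = P(Reinforce), equating North's and South's payoffs gives 9q + 1 = −5q + 7 ⇒ q = 3/7.

34/7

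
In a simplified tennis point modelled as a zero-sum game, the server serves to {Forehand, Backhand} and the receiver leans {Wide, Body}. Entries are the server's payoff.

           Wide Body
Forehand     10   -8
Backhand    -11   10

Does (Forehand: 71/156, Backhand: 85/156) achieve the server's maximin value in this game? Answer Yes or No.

No

Against Wide this mix gives (71/156)·10 + (85/156)·(-11) = -75/52.
Against Body this mix gives (71/156)·(-8) + (85/156)·10 = 47/26.
The receiver will play Wide, holding the server to -75/52. Shifting weight toward the row that does better against Wide would raise this floor (the equalizing mix achieves 4/13 against both Wide and Body), so the proposed strategy is not optimal.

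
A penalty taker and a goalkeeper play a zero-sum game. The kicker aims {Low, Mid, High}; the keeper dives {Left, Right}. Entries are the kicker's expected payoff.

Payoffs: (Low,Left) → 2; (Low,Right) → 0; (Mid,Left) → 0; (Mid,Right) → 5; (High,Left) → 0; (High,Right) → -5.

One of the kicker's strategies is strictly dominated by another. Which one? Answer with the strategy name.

High

Low gives a strictly higher payoff than High against every column: 2 > 0, 0 > -5.
So High is strictly dominated and the kicker never plays it.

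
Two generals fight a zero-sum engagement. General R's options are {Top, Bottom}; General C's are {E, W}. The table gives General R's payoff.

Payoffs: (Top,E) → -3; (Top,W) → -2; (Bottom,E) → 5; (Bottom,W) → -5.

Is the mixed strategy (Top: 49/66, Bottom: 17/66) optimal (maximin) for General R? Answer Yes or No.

Against E this mix gives (49/66)·(-3) + (17/66)·5 = -31/33.
Against W this mix gives (49/66)·(-2) + (17/66)·(-5) = -61/22.
General C will play W, holding General R to -61/22. Shifting weight toward the row that does better against W would raise this floor (the equalizing mix achieves -25/11 against both W and E), so the proposed strategy is not optimal.

No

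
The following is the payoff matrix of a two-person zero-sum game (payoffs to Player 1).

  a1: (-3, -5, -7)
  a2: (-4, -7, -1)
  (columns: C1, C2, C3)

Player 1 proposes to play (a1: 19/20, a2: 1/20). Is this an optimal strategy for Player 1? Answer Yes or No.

Against C1 this mix gives (19/20)·(-3) + (1/20)·(-4) = -61/20.
Against C2 this mix gives (19/20)·(-5) + (1/20)·(-7) = -51/10.
Against C3 this mix gives (19/20)·(-7) + (1/20)·(-1) = -67/10.
Player 2 will play C3, holding Player 1 to -67/10. Shifting weight toward the row that does better against C3 would raise this floor (the equalizing mix achieves -11/2 against both C3 and C2), so the proposed strategy is not optimal.

No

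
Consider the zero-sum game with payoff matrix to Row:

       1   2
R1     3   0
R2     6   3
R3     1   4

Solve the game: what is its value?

7/2

Row minima: R1 → 0, R2 → 3, R3 → 1; maximin = 3.
Column maxima: 1 → 6, 2 → 4; minimax = 4.
3 ≠ 4, so there is no saddle point; optimal play is mixed.
R1 is strictly dominated by R2, so Row never plays it.
On the remaining 2×2 (R2, R3 vs 1, 2):
Let Row play R2 with probability p. Expected payoff against 1: 6p + 1(1−p) = 5p + 1; against 2: 3p + 4(1−p) = −p + 4.
Setting these equal: 5p + 1 = −p + 4 ⇒ 6p = 3 ⇒ p = 1/2, and the value is (5)·(1/2) + 1 = 7/2.
For Column: with q = P(1), equating R2's and R3's payoffs gives 3q + 3 = −3q + 4 ⇒ q = 1/6.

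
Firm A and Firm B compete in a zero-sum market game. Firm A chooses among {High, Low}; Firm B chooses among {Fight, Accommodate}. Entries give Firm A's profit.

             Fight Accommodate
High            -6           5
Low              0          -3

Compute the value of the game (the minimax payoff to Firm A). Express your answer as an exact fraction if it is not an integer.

-9/7

Row minima: High → -6, Low → -3; maximin = -3.
Column maxima: Fight → 0, Accommodate → 5; minimax = 0.
-3 ≠ 0, so there is no saddle point; optimal play is mixed.
Let Firm A play High with probability p. Expected payoff against Fight: (-6)p + 0(1−p) = −6p; against Accommodate: 5p + (-3)(1−p) = 8p − 3.
Setting these equal: −6p = 8p − 3 ⇒ −14p = -3 ⇒ p = 3/14, and the value is (-6)·(3/14) = -9/7.
For Firm B: with q = P(Fight), equating High's and Low's payoffs gives −11q + 5 = 3q − 3 ⇒ q = 4/7.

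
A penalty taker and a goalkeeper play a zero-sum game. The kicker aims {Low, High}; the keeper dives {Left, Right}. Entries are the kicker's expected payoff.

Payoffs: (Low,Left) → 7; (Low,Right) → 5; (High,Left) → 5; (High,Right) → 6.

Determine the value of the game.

17/3

Row minima: Low → 5, High → 5; maximin = 5.
Column maxima: Left → 7, Right → 6; minimax = 6.
5 ≠ 6, so there is no saddle point; optimal play is mixed.
Let the kicker play Low with probability p. Expected payoff against Left: 7p + 5(1−p) = 2p + 5; against Right: 5p + 6(1−p) = −p + 6.
Setting these equal: 2p + 5 = −p + 6 ⇒ 3p = 1 ⇒ p = 1/3, and the value is (2)·(1/3) + 5 = 17/3.
For the keeper: with q = P(Left), equating Low's and High's payoffs gives 2q + 5 = −q + 6 ⇒ q = 1/3.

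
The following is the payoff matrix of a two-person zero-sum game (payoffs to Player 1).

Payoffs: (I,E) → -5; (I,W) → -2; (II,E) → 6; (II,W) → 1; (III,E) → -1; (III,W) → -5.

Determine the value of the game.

1

Row minima: I → -5, II → 1, III → -5; maximin = 1.
Column maxima: E → 6, W → 1; minimax = 1.
Since maximin = minimax = 1, there is a saddle point and the value is 1.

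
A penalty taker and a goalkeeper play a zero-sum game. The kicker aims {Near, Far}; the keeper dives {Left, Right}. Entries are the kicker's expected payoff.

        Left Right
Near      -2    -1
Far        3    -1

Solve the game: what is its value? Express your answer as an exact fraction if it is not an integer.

-1

Row minima: Near → -2, Far → -1; maximin = -1.
Column maxima: Left → 3, Right → -1; minimax = -1.
Since maximin = minimax = -1, there is a saddle point and the value is -1.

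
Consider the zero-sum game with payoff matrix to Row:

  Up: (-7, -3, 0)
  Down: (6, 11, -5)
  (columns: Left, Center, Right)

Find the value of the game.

-35/18

Row minima: Up → -7, Down → -5; maximin = -5.
Column maxima: Left → 6, Center → 11, Right → 0; minimax = 0.
-5 ≠ 0, so there is no saddle point; optimal play is mixed.
Center is strictly dominated by Left (it gives Row strictly more in every row), so Column never plays it.
On the remaining 2×2 (Up, Down vs Left, Right):
Let Row play Up with probability p. Expected payoff against Left: (-7)p + 6(1−p) = −13p + 6; against Right: 0p + (-5)(1−p) = 5p − 5.
Setting these equal: −13p + 6 = 5p − 5 ⇒ −18p = -11 ⇒ p = 11/18, and the value is (-13)·(11/18) + 6 = -35/18.
For Column: with q = P(Left), equating Up's and Down's payoffs gives −7q = 11q − 5 ⇒ q = 5/18.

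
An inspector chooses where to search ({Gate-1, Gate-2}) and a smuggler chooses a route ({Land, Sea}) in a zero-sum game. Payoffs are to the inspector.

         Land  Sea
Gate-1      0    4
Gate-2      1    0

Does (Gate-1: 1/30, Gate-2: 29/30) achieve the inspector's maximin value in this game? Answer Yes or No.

No

Against Land this mix gives (1/30)·0 + (29/30)·1 = 29/30.
Against Sea this mix gives (1/30)·4 + (29/30)·0 = 2/15.
The smuggler will play Sea, holding the inspector to 2/15. Shifting weight toward the row that does better against Sea would raise this floor (the equalizing mix achieves 4/5 against both Sea and Land), so the proposed strategy is not optimal.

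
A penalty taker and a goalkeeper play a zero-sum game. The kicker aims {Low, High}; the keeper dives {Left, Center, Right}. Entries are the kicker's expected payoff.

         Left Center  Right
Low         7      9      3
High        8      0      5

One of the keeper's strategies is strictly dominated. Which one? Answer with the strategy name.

Left

Right holds the kicker's payoff strictly below Left in every row: 3 < 7, 5 < 8.
So Left is strictly dominated for the keeper.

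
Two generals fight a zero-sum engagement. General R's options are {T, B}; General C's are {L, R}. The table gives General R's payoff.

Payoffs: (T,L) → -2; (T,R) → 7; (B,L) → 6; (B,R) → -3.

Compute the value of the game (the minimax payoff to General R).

Row minima: T → -2, B → -3; maximin = -2.
Column maxima: L → 6, R → 7; minimax = 6.
-2 ≠ 6, so there is no saddle point; optimal play is mixed.
Let General R play T with probability p. Expected payoff against L: (-2)p + 6(1−p) = −8p + 6; against R: 7p + (-3)(1−p) = 10p − 3.
Setting these equal: −8p + 6 = 10p − 3 ⇒ −18p = -9 ⇒ p = 1/2, and the value is (-8)·(1/2) + 6 = 2.
For General C: with q = P(L), equating T's and B's payoffs gives −9q + 7 = 9q − 3 ⇒ q = 5/9.

2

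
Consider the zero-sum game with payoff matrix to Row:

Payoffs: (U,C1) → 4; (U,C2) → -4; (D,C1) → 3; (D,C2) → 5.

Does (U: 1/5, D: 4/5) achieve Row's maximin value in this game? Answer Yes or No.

Against C1 this mix gives (1/5)·4 + (4/5)·3 = 16/5.
Against C2 this mix gives (1/5)·(-4) + (4/5)·5 = 16/5.
All of Column's active replies (C1, C2) yield 16/5, and no column does worse for Row. The mix makes Column indifferent and guarantees 16/5, so it is optimal.

Yes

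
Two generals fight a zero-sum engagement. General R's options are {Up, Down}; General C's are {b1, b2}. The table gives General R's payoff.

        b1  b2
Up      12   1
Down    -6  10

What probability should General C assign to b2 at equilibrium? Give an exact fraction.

Row minima: Up → 1, Down → -6; maximin = 1.
Column maxima: b1 → 12, b2 → 10; minimax = 10.
1 ≠ 10, so there is no saddle point; optimal play is mixed.
Let General R play Up with probability p. Expected payoff against b1: 12p + (-6)(1−p) = 18p − 6; against b2: 1p + 10(1−p) = −9p + 10.
Setting these equal: 18p − 6 = −9p + 10 ⇒ 27p = 16 ⇒ p = 16/27, and the value is (18)·(16/27) − 6 = 14/3.
For General C: with q = P(b1), equating Up's and Down's payoffs gives 11q + 1 = −16q + 10 ⇒ q = 1/3.

2/3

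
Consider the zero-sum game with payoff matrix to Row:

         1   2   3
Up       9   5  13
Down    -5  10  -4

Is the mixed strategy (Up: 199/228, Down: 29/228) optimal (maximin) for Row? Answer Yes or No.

Against 1 this mix gives (199/228)·9 + (29/228)·(-5) = 823/114.
Against 2 this mix gives (199/228)·5 + (29/228)·10 = 1285/228.
Against 3 this mix gives (199/228)·13 + (29/228)·(-4) = 2471/228.
Column will play 2, holding Row to 1285/228. Shifting weight toward the row that does better against 2 would raise this floor (the equalizing mix achieves 115/19 against both 2 and 1), so the proposed strategy is not optimal.

No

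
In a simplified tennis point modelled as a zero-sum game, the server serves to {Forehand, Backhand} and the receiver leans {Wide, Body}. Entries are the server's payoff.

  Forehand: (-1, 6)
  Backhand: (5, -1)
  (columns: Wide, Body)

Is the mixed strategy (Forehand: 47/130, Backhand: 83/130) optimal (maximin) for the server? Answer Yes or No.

Against Wide this mix gives (47/130)·(-1) + (83/130)·5 = 184/65.
Against Body this mix gives (47/130)·6 + (83/130)·(-1) = 199/130.
The receiver will play Body, holding the server to 199/130. Shifting weight toward the row that does better against Body would raise this floor (the equalizing mix achieves 29/13 against both Body and Wide), so the proposed strategy is not optimal.

No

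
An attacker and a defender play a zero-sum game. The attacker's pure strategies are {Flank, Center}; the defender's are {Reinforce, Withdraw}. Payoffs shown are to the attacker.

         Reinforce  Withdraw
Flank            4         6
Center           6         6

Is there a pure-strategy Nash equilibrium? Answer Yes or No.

Yes

Row minima: Flank → 4, Center → 6; maximin = 6.
Column maxima: Reinforce → 6, Withdraw → 6; minimax = 6.
maximin = minimax = 6, so a saddle point exists.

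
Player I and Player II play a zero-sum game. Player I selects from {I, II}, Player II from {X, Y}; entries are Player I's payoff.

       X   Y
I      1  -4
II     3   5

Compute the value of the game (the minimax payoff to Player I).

3

Row minima: I → -4, II → 3; maximin = 3.
Column maxima: X → 3, Y → 5; minimax = 3.
Since maximin = minimax = 3, there is a saddle point and the value is 3.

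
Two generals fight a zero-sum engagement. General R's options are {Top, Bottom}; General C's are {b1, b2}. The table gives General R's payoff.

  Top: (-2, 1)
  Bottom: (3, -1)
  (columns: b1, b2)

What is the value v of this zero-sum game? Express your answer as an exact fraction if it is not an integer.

Row minima: Top → -2, Bottom → -1; maximin = -1.
Column maxima: b1 → 3, b2 → 1; minimax = 1.
-1 ≠ 1, so there is no saddle point; optimal play is mixed.
Let General R play Top with probability p. Expected payoff against b1: (-2)p + 3(1−p) = −5p + 3; against b2: 1p + (-1)(1−p) = 2p − 1.
Setting these equal: −5p + 3 = 2p − 1 ⇒ −7p = -4 ⇒ p = 4/7, and the value is (-5)·(4/7) + 3 = 1/7.
For General C: with q = P(b1), equating Top's and Bottom's payoffs gives −3q + 1 = 4q − 1 ⇒ q = 2/7.

1/7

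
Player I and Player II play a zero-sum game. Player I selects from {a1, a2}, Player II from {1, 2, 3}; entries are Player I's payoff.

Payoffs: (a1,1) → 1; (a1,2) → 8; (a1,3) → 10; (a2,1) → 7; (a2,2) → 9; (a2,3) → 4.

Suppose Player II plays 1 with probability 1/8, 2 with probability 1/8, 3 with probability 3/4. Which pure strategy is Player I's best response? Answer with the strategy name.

Expected payoff of a1: (1/8)·1 + (1/8)·8 + (3/4)·10 = 69/8.
Expected payoff of a2: (1/8)·7 + (1/8)·9 + (3/4)·4 = 5.
The largest is 69/8, so Player I's best response is a1.

a1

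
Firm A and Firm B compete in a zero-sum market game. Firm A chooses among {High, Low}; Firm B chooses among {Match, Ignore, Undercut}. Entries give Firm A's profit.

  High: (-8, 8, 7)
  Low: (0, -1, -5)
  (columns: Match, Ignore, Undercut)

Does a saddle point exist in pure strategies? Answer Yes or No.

No

Row minima: High → -8, Low → -5; maximin = -5.
Column maxima: Match → 0, Ignore → 8, Undercut → 7; minimax = 0.
-5 ≠ 0, so no pure-strategy equilibrium exists.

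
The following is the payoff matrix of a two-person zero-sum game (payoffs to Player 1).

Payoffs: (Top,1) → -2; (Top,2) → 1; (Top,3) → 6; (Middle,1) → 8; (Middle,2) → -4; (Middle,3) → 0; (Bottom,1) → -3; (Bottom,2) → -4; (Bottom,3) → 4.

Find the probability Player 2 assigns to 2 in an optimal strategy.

Row minima: Top → -2, Middle → -4, Bottom → -4; maximin = -2.
Column maxima: 1 → 8, 2 → 1, 3 → 6; minimax = 1.
-2 ≠ 1, so there is no saddle point; optimal play is mixed.
Bottom is strictly dominated by Top, so Player 1 never plays it.
3 is strictly dominated by 2 (it gives Player 1 strictly more in every row), so Player 2 never plays it.
On the remaining 2×2 (Top, Middle vs 1, 2):
Let Player 1 play Top with probability p. Expected payoff against 1: (-2)p + 8(1−p) = −10p + 8; against 2: 1p + (-4)(1−p) = 5p − 4.
Setting these equal: −10p + 8 = 5p − 4 ⇒ −15p = -12 ⇒ p = 4/5, and the value is (-10)·(4/5) + 8 = 0.
For Player 2: with q = P(1), equating Top's and Middle's payoffs gives −3q + 1 = 12q − 4 ⇒ q = 1/3.

2/3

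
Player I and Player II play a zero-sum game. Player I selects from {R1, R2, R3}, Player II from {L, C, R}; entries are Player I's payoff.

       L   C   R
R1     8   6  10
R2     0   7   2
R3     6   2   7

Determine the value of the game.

56/9

Row minima: R1 → 6, R2 → 0, R3 → 2; maximin = 6.
Column maxima: L → 8, C → 7, R → 10; minimax = 7.
6 ≠ 7, so there is no saddle point; optimal play is mixed.
R3 is strictly dominated by R1, so Player I never plays it.
R is strictly dominated by L (it gives Player I strictly more in every row), so Player II never plays it.
On the remaining 2×2 (R1, R2 vs L, C):
Let Player I play R1 with probability p. Expected payoff against L: 8p + 0(1−p) = 8p; against C: 6p + 7(1−p) = −p + 7.
Setting these equal: 8p = −p + 7 ⇒ 9p = 7 ⇒ p = 7/9, and the value is (8)·(7/9) = 56/9.
For Player II: with q = P(L), equating R1's and R2's payoffs gives 2q + 6 = −7q + 7 ⇒ q = 1/9.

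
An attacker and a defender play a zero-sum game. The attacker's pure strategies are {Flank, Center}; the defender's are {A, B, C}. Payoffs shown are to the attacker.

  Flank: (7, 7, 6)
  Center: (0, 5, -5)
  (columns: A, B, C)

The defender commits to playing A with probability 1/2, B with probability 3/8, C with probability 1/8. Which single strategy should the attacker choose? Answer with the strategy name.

Expected payoff of Flank: (1/2)·7 + (3/8)·7 + (1/8)·6 = 55/8.
Expected payoff of Center: (1/2)·0 + (3/8)·5 + (1/8)·(-5) = 5/4.
The largest is 55/8, so the attacker's best response is Flank.

Flank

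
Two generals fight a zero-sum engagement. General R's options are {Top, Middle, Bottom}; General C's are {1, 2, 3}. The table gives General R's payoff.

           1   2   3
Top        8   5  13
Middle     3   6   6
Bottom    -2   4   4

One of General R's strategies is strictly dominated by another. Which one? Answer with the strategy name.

Top gives a strictly higher payoff than Bottom against every column: 8 > -2, 5 > 4, 13 > 4.
So Bottom is strictly dominated and General R never plays it.

Bottom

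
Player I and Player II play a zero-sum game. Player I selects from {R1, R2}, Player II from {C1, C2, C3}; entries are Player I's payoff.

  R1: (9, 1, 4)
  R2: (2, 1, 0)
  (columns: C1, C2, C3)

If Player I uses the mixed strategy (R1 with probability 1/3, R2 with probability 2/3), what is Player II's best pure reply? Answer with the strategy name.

If Player II plays C1, Player I's expected payoff is (1/3)·9 + (2/3)·2 = 13/3.
If Player II plays C2, Player I's expected payoff is (1/3)·1 + (2/3)·1 = 1.
If Player II plays C3, Player I's expected payoff is (1/3)·4 + (2/3)·0 = 4/3.
Player II minimizes Player I's payoff; the smallest is 1, so the best response is C2.

C2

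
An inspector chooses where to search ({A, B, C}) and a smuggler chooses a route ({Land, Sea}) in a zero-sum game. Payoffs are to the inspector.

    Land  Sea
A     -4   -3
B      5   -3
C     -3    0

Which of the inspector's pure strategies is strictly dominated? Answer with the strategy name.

A

C gives a strictly higher payoff than A against every column: -3 > -4, 0 > -3.
So A is strictly dominated and the inspector never plays it.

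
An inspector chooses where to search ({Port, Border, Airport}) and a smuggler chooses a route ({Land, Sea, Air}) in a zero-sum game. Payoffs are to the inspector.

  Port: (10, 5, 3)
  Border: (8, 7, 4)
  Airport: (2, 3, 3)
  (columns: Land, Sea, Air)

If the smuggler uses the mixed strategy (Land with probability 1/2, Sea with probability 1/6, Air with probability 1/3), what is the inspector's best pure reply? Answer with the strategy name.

Port

Expected payoff of Port: (1/2)·10 + (1/6)·5 + (1/3)·3 = 41/6.
Expected payoff of Border: (1/2)·8 + (1/6)·7 + (1/3)·4 = 13/2.
Expected payoff of Airport: (1/2)·2 + (1/6)·3 + (1/3)·3 = 5/2.
The largest is 41/6, so the inspector's best response is Port.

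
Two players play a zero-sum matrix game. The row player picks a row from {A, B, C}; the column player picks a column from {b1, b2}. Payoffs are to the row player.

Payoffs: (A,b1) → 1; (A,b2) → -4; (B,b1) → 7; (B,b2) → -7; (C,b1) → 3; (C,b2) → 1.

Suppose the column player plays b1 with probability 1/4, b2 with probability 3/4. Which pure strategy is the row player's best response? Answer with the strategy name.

C

Expected payoff of A: (1/4)·1 + (3/4)·(-4) = -11/4.
Expected payoff of B: (1/4)·7 + (3/4)·(-7) = -7/2.
Expected payoff of C: (1/4)·3 + (3/4)·1 = 3/2.
The largest is 3/2, so the row player's best response is C.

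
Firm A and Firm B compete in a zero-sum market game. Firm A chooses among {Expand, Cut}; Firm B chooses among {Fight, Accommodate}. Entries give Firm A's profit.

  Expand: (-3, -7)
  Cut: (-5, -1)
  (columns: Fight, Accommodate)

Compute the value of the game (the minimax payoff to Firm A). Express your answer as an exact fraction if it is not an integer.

Row minima: Expand → -7, Cut → -5; maximin = -5.
Column maxima: Fight → -3, Accommodate → -1; minimax = -3.
-5 ≠ -3, so there is no saddle point; optimal play is mixed.
Let Firm A play Expand with probability p. Expected payoff against Fight: (-3)p + (-5)(1−p) = 2p − 5; against Accommodate: (-7)p + (-1)(1−p) = −6p − 1.
Setting these equal: 2p − 5 = −6p − 1 ⇒ 8p = 4 ⇒ p = 1/2, and the value is (2)·(1/2) − 5 = -4.
For Firm B: with q = P(Fight), equating Expand's and Cut's payoffs gives 4q − 7 = −4q − 1 ⇒ q = 3/4.

-4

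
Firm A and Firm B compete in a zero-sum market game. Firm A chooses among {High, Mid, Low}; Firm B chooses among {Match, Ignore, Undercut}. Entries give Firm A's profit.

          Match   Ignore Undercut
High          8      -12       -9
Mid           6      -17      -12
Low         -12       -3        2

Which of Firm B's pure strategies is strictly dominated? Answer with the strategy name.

Ignore holds Firm A's payoff strictly below Undercut in every row: -12 < -9, -17 < -12, -3 < 2.
So Undercut is strictly dominated for Firm B.

Undercut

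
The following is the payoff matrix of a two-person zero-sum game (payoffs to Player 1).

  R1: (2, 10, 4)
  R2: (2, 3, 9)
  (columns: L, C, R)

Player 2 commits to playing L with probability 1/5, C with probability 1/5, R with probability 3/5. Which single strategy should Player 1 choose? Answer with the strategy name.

R2

Expected payoff of R1: (1/5)·2 + (1/5)·10 + (3/5)·4 = 24/5.
Expected payoff of R2: (1/5)·2 + (1/5)·3 + (3/5)·9 = 32/5.
The largest is 32/5, so Player 1's best response is R2.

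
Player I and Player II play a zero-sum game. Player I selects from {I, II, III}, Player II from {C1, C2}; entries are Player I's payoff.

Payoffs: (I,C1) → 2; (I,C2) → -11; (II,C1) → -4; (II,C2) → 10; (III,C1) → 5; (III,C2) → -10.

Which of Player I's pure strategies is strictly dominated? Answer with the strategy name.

I

III gives a strictly higher payoff than I against every column: 5 > 2, -10 > -11.
So I is strictly dominated and Player I never plays it.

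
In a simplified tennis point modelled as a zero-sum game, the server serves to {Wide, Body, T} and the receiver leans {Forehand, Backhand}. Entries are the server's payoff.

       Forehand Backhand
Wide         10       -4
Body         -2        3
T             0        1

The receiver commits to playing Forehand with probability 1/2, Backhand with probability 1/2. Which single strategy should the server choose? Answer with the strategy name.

Expected payoff of Wide: (1/2)·10 + (1/2)·(-4) = 3.
Expected payoff of Body: (1/2)·(-2) + (1/2)·3 = 1/2.
Expected payoff of T: (1/2)·0 + (1/2)·1 = 1/2.
The largest is 3, so the server's best response is Wide.

Wide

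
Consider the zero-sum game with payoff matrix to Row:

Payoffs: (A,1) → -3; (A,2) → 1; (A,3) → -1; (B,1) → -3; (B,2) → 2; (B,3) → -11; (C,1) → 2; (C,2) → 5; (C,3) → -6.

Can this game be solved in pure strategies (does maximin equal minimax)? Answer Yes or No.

No

Row minima: A → -3, B → -11, C → -6; maximin = -3.
Column maxima: 1 → 2, 2 → 5, 3 → -1; minimax = -1.
-3 ≠ -1, so no pure-strategy equilibrium exists.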